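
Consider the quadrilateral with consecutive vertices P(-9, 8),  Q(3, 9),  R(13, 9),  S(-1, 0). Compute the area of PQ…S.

97

Apply the shoelace (surveyor's) formula: 2A = Σ (x_i·y_{i+1} − x_{i+1}·y_i), indices taken mod 4.
Σ = (-105) + (-90) + (9) + (-8) = -194
Area = |Σ|/2 = 97.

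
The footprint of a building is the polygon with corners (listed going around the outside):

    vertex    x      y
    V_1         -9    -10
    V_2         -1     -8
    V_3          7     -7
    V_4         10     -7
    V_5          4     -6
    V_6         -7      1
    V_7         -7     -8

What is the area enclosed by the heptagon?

68.5

Apply the surveyor's formula: 2A = Σ (x_i·y_{i+1} − x_{i+1}·y_i), indices taken mod 7.
Σ = (62) + (63) + (21) + (-32) + (-38) + (63) + (-2) = 137
Area = |Σ|/2 = 68.5.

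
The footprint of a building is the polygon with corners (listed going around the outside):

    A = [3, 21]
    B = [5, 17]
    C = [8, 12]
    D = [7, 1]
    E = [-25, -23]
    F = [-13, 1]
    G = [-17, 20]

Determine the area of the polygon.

Cross-terms: -54, -76, -76, -136, -324, -243, -417  ⇒  Σ = -1326
Area = |Σ|/2 = 663.

663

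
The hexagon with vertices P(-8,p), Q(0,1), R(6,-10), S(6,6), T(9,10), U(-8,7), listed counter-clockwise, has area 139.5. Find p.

1

Write out the shoelace sum; only the two edges meeting at P involve p:
2·Area = [((-8)·p − (-8)·7) + ((-8)·1 − 0·p)] + 239
       = -8·p + 287 = 279
⇒ p = 1.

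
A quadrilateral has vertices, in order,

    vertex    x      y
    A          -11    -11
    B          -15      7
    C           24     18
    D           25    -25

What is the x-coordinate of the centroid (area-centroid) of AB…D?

1420/171

Apply the shoelace (surveyor's) formula. First the cross-terms c_i = x_i·y_{i+1} − x_{i+1}·y_i:
  -242, -438, -1050, -550  ⇒  2A = -2280, A = -1140.
Then Σ (x_i + x_{i+1})·c_i = -56800, so x̄ = -56800 / (6·(-1140)) = 1420/171.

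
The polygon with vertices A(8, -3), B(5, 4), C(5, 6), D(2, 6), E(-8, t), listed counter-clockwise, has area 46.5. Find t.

9

The doubled signed area Σ (x_i y_{i+1} − x_{i+1} y_i) is linear in t.
With t=0 it equals 147; the coefficient of t is -6 (from the two edges through E).
So -6·t + 147 = 2·46.5 = 93 ⇒ t = 9.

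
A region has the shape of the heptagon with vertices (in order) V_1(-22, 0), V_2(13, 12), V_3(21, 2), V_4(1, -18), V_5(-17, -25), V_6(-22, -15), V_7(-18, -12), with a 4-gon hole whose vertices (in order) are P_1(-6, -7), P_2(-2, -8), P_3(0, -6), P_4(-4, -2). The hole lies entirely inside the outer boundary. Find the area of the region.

Outer boundary:
Σ = (-264) + (-226) + (-380) + (-331) + (-295) + (-6) + (-264) = -1766
Area = |Σ|/2 = 883.
Hole:
Apply Gauss's area formula: 2A = Σ (x_i·y_{i+1} − x_{i+1}·y_i), indices taken mod 4.
Cross-terms: 34, 12, -24, 16  ⇒  Σ = 38
Area = |Σ|/2 = 19.
Net area = 883 − 19 = 864.

864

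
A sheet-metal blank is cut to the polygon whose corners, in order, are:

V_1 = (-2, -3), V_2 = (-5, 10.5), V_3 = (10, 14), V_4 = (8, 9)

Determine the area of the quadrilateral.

Apply Gauss's area formula: 2A = Σ (x_i·y_{i+1} − x_{i+1}·y_i), indices taken mod 4.
V_1→V_2: (-2)(10.5) − (-5)(-3) = -36
V_2→V_3: (-5)(14) − (10)(10.5) = -175
V_3→V_4: (10)(9) − (8)(14) = -22
V_4→V_1: (8)(-3) − (-2)(9) = -6
Σ = -239
Area = |Σ|/2 = 119.5.

119.5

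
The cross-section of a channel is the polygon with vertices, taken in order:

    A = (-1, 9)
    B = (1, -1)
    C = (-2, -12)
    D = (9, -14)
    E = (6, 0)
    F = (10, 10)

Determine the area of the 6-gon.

179

Apply the shoelace formula: 2A = Σ (x_i·y_{i+1} − x_{i+1}·y_i), indices taken mod 6.
Σ = (-8) + (-14) + (136) + (84) + (60) + (100) = 358
Area = |Σ|/2 = 179.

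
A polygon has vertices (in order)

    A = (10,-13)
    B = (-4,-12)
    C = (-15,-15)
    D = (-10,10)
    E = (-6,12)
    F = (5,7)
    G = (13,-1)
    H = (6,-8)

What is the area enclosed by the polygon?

A→B: (10)(-12) − (-4)(-13) = -172
B→C: (-4)(-15) − (-15)(-12) = -120
C→D: (-15)(10) − (-10)(-15) = -300
D→E: (-10)(12) − (-6)(10) = -60
E→F: (-6)(7) − (5)(12) = -102
F→G: (5)(-1) − (13)(7) = -96
G→H: (13)(-8) − (6)(-1) = -98
H→A: (6)(-13) − (10)(-8) = 2
Σ = -946
Area = |Σ|/2 = 473.

473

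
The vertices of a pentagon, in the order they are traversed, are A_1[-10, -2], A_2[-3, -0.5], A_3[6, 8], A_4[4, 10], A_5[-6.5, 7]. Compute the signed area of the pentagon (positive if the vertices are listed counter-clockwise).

A_1→A_2: (-10)(-0.5) − (-3)(-2) = -1
A_2→A_3: (-3)(8) − (6)(-0.5) = -21
A_3→A_4: (6)(10) − (4)(8) = 28
A_4→A_5: (4)(7) − (-6.5)(10) = 93
A_5→A_1: (-6.5)(-2) − (-10)(7) = 83
Σ = 182
Signed area = Σ/2 = 91 (positive ⇒ counter-clockwise traversal).

91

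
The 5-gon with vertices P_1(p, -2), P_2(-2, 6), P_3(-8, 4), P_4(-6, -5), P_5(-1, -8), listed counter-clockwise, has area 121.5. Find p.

Write out the shoelace sum; only the two edges meeting at P_1 involve p:
2·Area = [((-1)·(-2) − p·(-8)) + (p·6 − (-2)·(-2))] + 147
       = 14·p + 145 = 243
⇒ p = 7.

7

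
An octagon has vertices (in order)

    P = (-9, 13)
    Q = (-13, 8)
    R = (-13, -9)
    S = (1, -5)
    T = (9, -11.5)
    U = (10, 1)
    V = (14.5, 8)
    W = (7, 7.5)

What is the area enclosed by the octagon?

Apply the shoelace formula: 2A = Σ (x_i·y_{i+1} − x_{i+1}·y_i), indices taken mod 8.
P→Q: (-9)(8) − (-13)(13) = 97
Q→R: (-13)(-9) − (-13)(8) = 221
R→S: (-13)(-5) − (1)(-9) = 74
S→T: (1)(-11.5) − (9)(-5) = 33.5
T→U: (9)(1) − (10)(-11.5) = 124
U→V: (10)(8) − (14.5)(1) = 65.5
V→W: (14.5)(7.5) − (7)(8) = 52.75
W→P: (7)(13) − (-9)(7.5) = 158.5
Σ = 826.25
Area = |Σ|/2 = 413.125.

413.125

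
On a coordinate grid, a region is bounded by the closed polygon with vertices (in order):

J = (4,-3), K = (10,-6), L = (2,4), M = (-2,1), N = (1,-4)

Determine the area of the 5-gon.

44

Σ = (6) + (52) + (10) + (7) + (13) = 88
Area = |Σ|/2 = 44.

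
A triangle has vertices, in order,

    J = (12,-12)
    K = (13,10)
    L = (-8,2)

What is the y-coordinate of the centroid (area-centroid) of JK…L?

Apply the shoelace formula. First the cross-terms c_i = x_i·y_{i+1} − x_{i+1}·y_i:
  276, 106, 72  ⇒  2A = 454, A = 227.
Then Σ (y_i + y_{i+1})·c_i = 0, so ȳ = 0 / (6·227) = 0.

0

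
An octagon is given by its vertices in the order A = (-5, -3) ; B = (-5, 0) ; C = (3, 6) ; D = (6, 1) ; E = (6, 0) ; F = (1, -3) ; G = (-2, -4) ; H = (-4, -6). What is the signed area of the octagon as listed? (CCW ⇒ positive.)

-67

Apply Gauss's area formula: 2A = Σ (x_i·y_{i+1} − x_{i+1}·y_i), indices taken mod 8.
Σ = (-15) + (-30) + (-33) + (-6) + (-18) + (-10) + (-4) + (-18) = -134
Signed area = Σ/2 = -67 (negative ⇒ clockwise traversal).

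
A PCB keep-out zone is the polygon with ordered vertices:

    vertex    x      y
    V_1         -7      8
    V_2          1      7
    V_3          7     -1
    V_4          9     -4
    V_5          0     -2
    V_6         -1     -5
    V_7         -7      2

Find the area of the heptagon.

112.5

Apply Gauss's area formula: 2A = Σ (x_i·y_{i+1} − x_{i+1}·y_i), indices taken mod 7.
Σ = (-57) + (-50) + (-19) + (-18) + (-2) + (-37) + (-42) = -225
Area = |Σ|/2 = 112.5.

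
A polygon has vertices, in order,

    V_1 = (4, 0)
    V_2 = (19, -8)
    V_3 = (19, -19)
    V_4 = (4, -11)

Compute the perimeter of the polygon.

56

|V_1V_2| = √((15)² + (-8)²) = √289 = 17
|V_2V_3| = √((0)² + (-11)²) = √121 = 11
|V_3V_4| = √((-15)² + (8)²) = √289 = 17
|V_4V_1| = √((0)² + (11)²) = √121 = 11
Perimeter = 17 + 11 + 17 + 11 = 56.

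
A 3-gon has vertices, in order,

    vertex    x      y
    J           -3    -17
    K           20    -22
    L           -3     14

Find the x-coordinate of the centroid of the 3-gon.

Apply the shoelace formula. First the cross-terms c_i = x_i·y_{i+1} − x_{i+1}·y_i:
  406, 214, 93  ⇒  2A = 713, A = 356.5.
Then Σ (x_i + x_{i+1})·c_i = 9982, so x̄ = 9982 / (6·356.5) = 14/3.

14/3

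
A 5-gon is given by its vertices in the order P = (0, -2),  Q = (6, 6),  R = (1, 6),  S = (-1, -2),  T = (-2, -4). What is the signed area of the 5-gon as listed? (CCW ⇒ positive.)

P→Q: (0)(6) − (6)(-2) = 12
Q→R: (6)(6) − (1)(6) = 30
R→S: (1)(-2) − (-1)(6) = 4
S→T: (-1)(-4) − (-2)(-2) = 0
T→P: (-2)(-2) − (0)(-4) = 4
Σ = 50
Signed area = Σ/2 = 25 (positive ⇒ counter-clockwise traversal).

25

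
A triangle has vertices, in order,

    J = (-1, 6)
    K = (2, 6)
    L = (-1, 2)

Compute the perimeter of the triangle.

|JK| = √((3)² + (0)²) = √9 = 3
|KL| = √((-3)² + (-4)²) = √25 = 5
|LJ| = √((0)² + (4)²) = √16 = 4
Perimeter = 3 + 5 + 4 = 12.

12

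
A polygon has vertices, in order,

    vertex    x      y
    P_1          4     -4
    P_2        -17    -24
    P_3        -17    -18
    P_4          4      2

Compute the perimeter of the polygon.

|P_1P_2| = √((-21)² + (-20)²) = √841 = 29
|P_2P_3| = √((0)² + (6)²) = √36 = 6
|P_3P_4| = √((21)² + (20)²) = √841 = 29
|P_4P_1| = √((0)² + (-6)²) = √36 = 6
Perimeter = 29 + 6 + 29 + 6 = 70.

70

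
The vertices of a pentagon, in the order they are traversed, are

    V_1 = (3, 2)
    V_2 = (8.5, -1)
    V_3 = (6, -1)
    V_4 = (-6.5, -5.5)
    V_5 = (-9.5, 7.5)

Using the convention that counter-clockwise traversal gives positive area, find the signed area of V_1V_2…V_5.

Apply the shoelace formula: 2A = Σ (x_i·y_{i+1} − x_{i+1}·y_i), indices taken mod 5.
V_1→V_2: (3)(-1) − (8.5)(2) = -20
V_2→V_3: (8.5)(-1) − (6)(-1) = -2.5
V_3→V_4: (6)(-5.5) − (-6.5)(-1) = -39.5
V_4→V_5: (-6.5)(7.5) − (-9.5)(-5.5) = -101
V_5→V_1: (-9.5)(2) − (3)(7.5) = -41.5
Σ = -204.5
Signed area = Σ/2 = -102.25 (negative ⇒ clockwise traversal).

-102.25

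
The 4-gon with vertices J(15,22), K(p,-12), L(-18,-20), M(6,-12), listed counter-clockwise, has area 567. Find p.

Write out the shoelace sum; only the two edges meeting at K involve p:
2·Area = [(15·(-12) − p·22) + (p·(-20) − (-18)·(-12))] + 648
       = -42·p + 252 = 1134
⇒ p = -21.

-21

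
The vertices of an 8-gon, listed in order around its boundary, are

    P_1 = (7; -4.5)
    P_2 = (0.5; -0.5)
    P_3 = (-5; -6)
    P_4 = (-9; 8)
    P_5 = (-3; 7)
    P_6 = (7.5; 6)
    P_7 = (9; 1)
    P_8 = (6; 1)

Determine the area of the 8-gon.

143.875

Apply the surveyor's formula: 2A = Σ (x_i·y_{i+1} − x_{i+1}·y_i), indices taken mod 8.
Σ = (-1.25) + (-5.5) + (-94) + (-39) + (-70.5) + (-46.5) + (3) + (-34) = -287.75
Area = |Σ|/2 = 143.875.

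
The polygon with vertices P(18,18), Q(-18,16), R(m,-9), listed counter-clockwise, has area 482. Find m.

14

The doubled signed area Σ (x_i y_{i+1} − x_{i+1} y_i) is linear in m.
With m=0 it equals 936; the coefficient of m is 2 (from the two edges through R).
So 2·m + 936 = 2·482 = 964 ⇒ m = 14.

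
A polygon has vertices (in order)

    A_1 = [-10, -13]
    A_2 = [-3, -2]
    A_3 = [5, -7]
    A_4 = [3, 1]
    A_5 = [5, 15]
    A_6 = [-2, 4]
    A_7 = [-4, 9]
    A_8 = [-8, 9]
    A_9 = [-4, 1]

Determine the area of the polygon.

Apply the surveyor's formula: 2A = Σ (x_i·y_{i+1} − x_{i+1}·y_i), indices taken mod 9.
Σ = (-19) + (31) + (26) + (40) + (50) + (-2) + (36) + (28) + (62) = 252
Area = |Σ|/2 = 126.

126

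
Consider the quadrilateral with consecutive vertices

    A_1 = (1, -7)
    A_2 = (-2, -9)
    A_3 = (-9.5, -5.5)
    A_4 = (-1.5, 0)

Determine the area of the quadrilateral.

47.625

Apply the shoelace (surveyor's) formula: 2A = Σ (x_i·y_{i+1} − x_{i+1}·y_i), indices taken mod 4.
Cross-terms: -23, -74.5, -8.25, 10.5  ⇒  Σ = -95.25
Area = |Σ|/2 = 47.625.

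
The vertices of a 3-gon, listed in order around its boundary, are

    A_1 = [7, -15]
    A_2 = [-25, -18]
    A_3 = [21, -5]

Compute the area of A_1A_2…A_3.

Apply the shoelace (surveyor's) formula: 2A = Σ (x_i·y_{i+1} − x_{i+1}·y_i), indices taken mod 3.
A_1→A_2: (7)(-18) − (-25)(-15) = -501
A_2→A_3: (-25)(-5) − (21)(-18) = 503
A_3→A_1: (21)(-15) − (7)(-5) = -280
Σ = -278
Area = |Σ|/2 = 139.

139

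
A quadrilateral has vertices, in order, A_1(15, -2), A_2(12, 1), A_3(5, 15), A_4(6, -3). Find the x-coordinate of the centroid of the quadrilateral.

Apply the shoelace formula. First the cross-terms c_i = x_i·y_{i+1} − x_{i+1}·y_i:
  39, 175, -105, 33  ⇒  2A = 142, A = 71.
Then Σ (x_i + x_{i+1})·c_i = 3566, so x̄ = 3566 / (6·71) = 1783/213.

1783/213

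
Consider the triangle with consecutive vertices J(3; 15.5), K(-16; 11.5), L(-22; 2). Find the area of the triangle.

78.25

Apply the shoelace formula: 2A = Σ (x_i·y_{i+1} − x_{i+1}·y_i), indices taken mod 3.
J→K: (3)(11.5) − (-16)(15.5) = 282.5
K→L: (-16)(2) − (-22)(11.5) = 221
L→J: (-22)(15.5) − (3)(2) = -347
Σ = 156.5
Area = |Σ|/2 = 78.25.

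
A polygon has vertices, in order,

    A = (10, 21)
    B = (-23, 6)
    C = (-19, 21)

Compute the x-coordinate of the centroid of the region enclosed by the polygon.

-32/3

Apply the shoelace (surveyor's) formula. First the cross-terms c_i = x_i·y_{i+1} − x_{i+1}·y_i:
  543, -369, -609  ⇒  2A = -435, A = -217.5.
Then Σ (x_i + x_{i+1})·c_i = 13920, so x̄ = 13920 / (6·(-217.5)) = -32/3.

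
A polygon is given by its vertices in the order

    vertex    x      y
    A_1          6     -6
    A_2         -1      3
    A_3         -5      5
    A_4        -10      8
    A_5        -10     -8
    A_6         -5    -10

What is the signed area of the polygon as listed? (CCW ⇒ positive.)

171

Σ = (12) + (10) + (10) + (160) + (60) + (90) = 342
Signed area = Σ/2 = 171 (positive ⇒ counter-clockwise traversal).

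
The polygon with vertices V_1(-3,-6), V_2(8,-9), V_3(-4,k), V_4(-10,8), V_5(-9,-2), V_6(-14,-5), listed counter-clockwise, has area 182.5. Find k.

10

The doubled signed area Σ (x_i y_{i+1} − x_{i+1} y_i) is linear in k.
With k=0 it equals 185; the coefficient of k is 18 (from the two edges through V_3).
So 18·k + 185 = 2·182.5 = 365 ⇒ k = 10.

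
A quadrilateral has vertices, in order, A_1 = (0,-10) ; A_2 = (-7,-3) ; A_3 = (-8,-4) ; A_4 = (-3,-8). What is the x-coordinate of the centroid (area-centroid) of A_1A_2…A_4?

Apply Gauss's area formula. First the cross-terms c_i = x_i·y_{i+1} − x_{i+1}·y_i:
  -70, 4, 52, 30  ⇒  2A = 16, A = 8.
Then Σ (x_i + x_{i+1})·c_i = -232, so x̄ = -232 / (6·8) = -29/6.

-29/6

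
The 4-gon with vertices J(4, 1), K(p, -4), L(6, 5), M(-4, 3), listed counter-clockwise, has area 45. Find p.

The doubled signed area Σ (x_i y_{i+1} − x_{i+1} y_i) is linear in p.
With p=0 it equals 30; the coefficient of p is 4 (from the two edges through K).
So 4·p + 30 = 2·45 = 90 ⇒ p = 15.

15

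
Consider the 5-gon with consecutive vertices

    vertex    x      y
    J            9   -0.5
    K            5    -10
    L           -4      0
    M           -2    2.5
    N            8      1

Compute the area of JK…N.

Apply the shoelace formula: 2A = Σ (x_i·y_{i+1} − x_{i+1}·y_i), indices taken mod 5.
Σ = (-87.5) + (-40) + (-10) + (-22) + (-13) = -172.5
Area = |Σ|/2 = 86.25.

86.25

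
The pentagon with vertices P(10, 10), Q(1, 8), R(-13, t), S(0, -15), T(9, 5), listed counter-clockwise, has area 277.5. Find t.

11

The doubled signed area Σ (x_i y_{i+1} − x_{i+1} y_i) is linear in t.
With t=0 it equals 544; the coefficient of t is 1 (from the two edges through R).
So 1·t + 544 = 2·277.5 = 555 ⇒ t = 11.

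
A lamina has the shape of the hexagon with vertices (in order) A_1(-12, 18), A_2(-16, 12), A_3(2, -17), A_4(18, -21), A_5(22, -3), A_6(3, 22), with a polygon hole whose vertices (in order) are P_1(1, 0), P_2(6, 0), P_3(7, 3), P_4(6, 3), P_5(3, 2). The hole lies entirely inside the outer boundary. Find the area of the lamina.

Outer boundary:
Cross-terms: 144, 248, 264, 408, 493, 318  ⇒  Σ = 1875
Area = |Σ|/2 = 937.5.
Hole:
P_1→P_2: (1)(0) − (6)(0) = 0
P_2→P_3: (6)(3) − (7)(0) = 18
P_3→P_4: (7)(3) − (6)(3) = 3
P_4→P_5: (6)(2) − (3)(3) = 3
P_5→P_1: (3)(0) − (1)(2) = -2
Σ = 22
Area = |Σ|/2 = 11.
Net area = 937.5 − 11 = 926.5.

926.5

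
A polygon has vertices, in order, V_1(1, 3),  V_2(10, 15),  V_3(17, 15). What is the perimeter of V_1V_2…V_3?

|V_1V_2| = √((9)² + (12)²) = √225 = 15
|V_2V_3| = √((7)² + (0)²) = √49 = 7
|V_3V_1| = √((-16)² + (-12)²) = √400 = 20
Perimeter = 15 + 7 + 20 = 42.

42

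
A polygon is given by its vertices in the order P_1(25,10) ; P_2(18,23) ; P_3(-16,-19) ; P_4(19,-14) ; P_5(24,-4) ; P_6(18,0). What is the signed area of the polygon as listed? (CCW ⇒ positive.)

Σ = (395) + (26) + (585) + (260) + (72) + (180) = 1518
Signed area = Σ/2 = 759 (positive ⇒ counter-clockwise traversal).

759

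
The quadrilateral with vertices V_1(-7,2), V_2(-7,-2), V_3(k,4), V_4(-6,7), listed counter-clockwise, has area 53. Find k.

5

Write out the shoelace sum; only the two edges meeting at V_3 involve k:
2·Area = [((-7)·4 − k·(-2)) + (k·7 − (-6)·4)] + 65
       = 9·k + 61 = 106
⇒ k = 5.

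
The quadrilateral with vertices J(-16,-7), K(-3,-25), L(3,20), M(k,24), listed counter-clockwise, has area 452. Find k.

Write out the shoelace sum; only the two edges meeting at M involve k:
2·Area = [(3·24 − k·20) + (k·(-7) − (-16)·24)] + 394
       = -27·k + 850 = 904
⇒ k = -2.

-2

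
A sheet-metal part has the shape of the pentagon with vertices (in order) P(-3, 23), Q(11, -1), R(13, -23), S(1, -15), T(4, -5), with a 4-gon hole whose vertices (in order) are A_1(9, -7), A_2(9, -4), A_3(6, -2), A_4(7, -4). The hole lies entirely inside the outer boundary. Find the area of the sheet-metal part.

260

Outer boundary:
Σ = (-250) + (-240) + (-172) + (55) + (77) = -530
Area = |Σ|/2 = 265.
Hole:
Apply the shoelace (surveyor's) formula: 2A = Σ (x_i·y_{i+1} − x_{i+1}·y_i), indices taken mod 4.
Cross-terms: 27, 6, -10, -13  ⇒  Σ = 10
Area = |Σ|/2 = 5.
Net area = 265 − 5 = 260.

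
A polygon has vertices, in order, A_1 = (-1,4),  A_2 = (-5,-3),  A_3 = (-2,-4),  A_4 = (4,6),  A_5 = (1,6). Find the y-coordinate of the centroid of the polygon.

83/69

Apply Gauss's area formula. First the cross-terms c_i = x_i·y_{i+1} − x_{i+1}·y_i:
  23, 14, 4, 18, 10  ⇒  2A = 69, A = 34.5.
Then Σ (y_i + y_{i+1})·c_i = 249, so ȳ = 249 / (6·34.5) = 83/69.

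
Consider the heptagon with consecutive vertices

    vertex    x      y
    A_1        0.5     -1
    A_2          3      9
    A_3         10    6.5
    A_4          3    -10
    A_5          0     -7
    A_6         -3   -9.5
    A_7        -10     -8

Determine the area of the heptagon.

Apply Gauss's area formula: 2A = Σ (x_i·y_{i+1} − x_{i+1}·y_i), indices taken mod 7.
A_1→A_2: (0.5)(9) − (3)(-1) = 7.5
A_2→A_3: (3)(6.5) − (10)(9) = -70.5
A_3→A_4: (10)(-10) − (3)(6.5) = -119.5
A_4→A_5: (3)(-7) − (0)(-10) = -21
A_5→A_6: (0)(-9.5) − (-3)(-7) = -21
A_6→A_7: (-3)(-8) − (-10)(-9.5) = -71
A_7→A_1: (-10)(-1) − (0.5)(-8) = 14
Σ = -281.5
Area = |Σ|/2 = 140.75.

140.75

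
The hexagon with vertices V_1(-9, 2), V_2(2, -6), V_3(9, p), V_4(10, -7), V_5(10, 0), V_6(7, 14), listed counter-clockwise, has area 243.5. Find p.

-12

Write out the shoelace sum; only the two edges meeting at V_3 involve p:
2·Area = [(2·p − 9·(-6)) + (9·(-7) − 10·p)] + 400
       = -8·p + 391 = 487
⇒ p = -12.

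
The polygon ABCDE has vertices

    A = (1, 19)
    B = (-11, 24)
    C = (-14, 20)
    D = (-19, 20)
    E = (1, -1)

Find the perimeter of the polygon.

72

|AB| = √((-12)² + (5)²) = √169 = 13
|BC| = √((-3)² + (-4)²) = √25 = 5
|CD| = √((-5)² + (0)²) = √25 = 5
|DE| = √((20)² + (-21)²) = √841 = 29
|EA| = √((0)² + (20)²) = √400 = 20
Perimeter = 13 + 5 + 5 + 29 + 20 = 72.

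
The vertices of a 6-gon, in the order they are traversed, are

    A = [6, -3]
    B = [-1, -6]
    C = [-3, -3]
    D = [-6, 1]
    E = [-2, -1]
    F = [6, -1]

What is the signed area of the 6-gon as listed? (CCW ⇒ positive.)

-35.5

Apply the shoelace formula: 2A = Σ (x_i·y_{i+1} − x_{i+1}·y_i), indices taken mod 6.
Σ = (-39) + (-15) + (-21) + (8) + (8) + (-12) = -71
Signed area = Σ/2 = -35.5 (negative ⇒ clockwise traversal).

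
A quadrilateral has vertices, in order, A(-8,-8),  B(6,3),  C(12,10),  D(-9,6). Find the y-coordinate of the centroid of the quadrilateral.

Apply the shoelace formula. First the cross-terms c_i = x_i·y_{i+1} − x_{i+1}·y_i:
  24, 24, 162, 120  ⇒  2A = 330, A = 165.
Then Σ (y_i + y_{i+1})·c_i = 2544, so ȳ = 2544 / (6·165) = 424/165.

424/165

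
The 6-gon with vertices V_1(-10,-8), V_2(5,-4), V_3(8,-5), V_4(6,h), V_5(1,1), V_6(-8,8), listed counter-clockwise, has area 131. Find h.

Write out the shoelace sum; only the two edges meeting at V_4 involve h:
2·Area = [(8·h − 6·(-5)) + (6·1 − 1·h)] + 247
       = 7·h + 283 = 262
⇒ h = -3.

-3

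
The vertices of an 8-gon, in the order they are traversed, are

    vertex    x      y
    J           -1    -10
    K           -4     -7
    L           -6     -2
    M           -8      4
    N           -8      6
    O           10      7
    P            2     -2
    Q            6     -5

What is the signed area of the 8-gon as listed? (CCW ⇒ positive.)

-168

Apply the shoelace formula: 2A = Σ (x_i·y_{i+1} − x_{i+1}·y_i), indices taken mod 8.
J→K: (-1)(-7) − (-4)(-10) = -33
K→L: (-4)(-2) − (-6)(-7) = -34
L→M: (-6)(4) − (-8)(-2) = -40
M→N: (-8)(6) − (-8)(4) = -16
N→O: (-8)(7) − (10)(6) = -116
O→P: (10)(-2) − (2)(7) = -34
P→Q: (2)(-5) − (6)(-2) = 2
Q→J: (6)(-10) − (-1)(-5) = -65
Σ = -336
Signed area = Σ/2 = -168 (negative ⇒ clockwise traversal).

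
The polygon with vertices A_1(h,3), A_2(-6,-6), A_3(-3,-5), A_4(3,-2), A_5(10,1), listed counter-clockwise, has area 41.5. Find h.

Write out the shoelace sum; only the two edges meeting at A_1 involve h:
2·Area = [(10·3 − h·1) + (h·(-6) − (-6)·3)] + 56
       = -7·h + 104 = 83
⇒ h = 3.

3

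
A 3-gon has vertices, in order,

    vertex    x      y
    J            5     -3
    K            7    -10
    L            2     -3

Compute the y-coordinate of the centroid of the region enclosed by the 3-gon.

-16/3

Apply the surveyor's formula. First the cross-terms c_i = x_i·y_{i+1} − x_{i+1}·y_i:
  -29, -1, 9  ⇒  2A = -21, A = -10.5.
Then Σ (y_i + y_{i+1})·c_i = 336, so ȳ = 336 / (6·(-10.5)) = -16/3.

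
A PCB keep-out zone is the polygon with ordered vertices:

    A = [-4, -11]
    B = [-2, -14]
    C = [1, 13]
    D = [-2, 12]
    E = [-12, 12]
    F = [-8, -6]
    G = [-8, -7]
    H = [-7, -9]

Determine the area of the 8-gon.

210

Apply Gauss's area formula: 2A = Σ (x_i·y_{i+1} − x_{i+1}·y_i), indices taken mod 8.
Σ = (34) + (-12) + (38) + (120) + (168) + (8) + (23) + (41) = 420
Area = |Σ|/2 = 210.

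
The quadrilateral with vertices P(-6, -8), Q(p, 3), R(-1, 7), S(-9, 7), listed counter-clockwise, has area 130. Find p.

Write out the shoelace sum; only the two edges meeting at Q involve p:
2·Area = [((-6)·3 − p·(-8)) + (p·7 − (-1)·3)] + 170
       = 15·p + 155 = 260
⇒ p = 7.

7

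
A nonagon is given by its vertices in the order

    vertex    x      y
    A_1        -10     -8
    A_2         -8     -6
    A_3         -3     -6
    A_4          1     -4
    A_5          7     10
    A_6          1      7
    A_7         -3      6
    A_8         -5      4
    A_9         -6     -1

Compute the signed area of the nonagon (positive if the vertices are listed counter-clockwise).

116.5

Σ = (-4) + (30) + (18) + (38) + (39) + (27) + (18) + (29) + (38) = 233
Signed area = Σ/2 = 116.5 (positive ⇒ counter-clockwise traversal).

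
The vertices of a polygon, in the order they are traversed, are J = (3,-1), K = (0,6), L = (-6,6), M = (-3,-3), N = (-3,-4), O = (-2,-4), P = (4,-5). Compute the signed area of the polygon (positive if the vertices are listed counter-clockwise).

Apply the shoelace (surveyor's) formula: 2A = Σ (x_i·y_{i+1} − x_{i+1}·y_i), indices taken mod 7.
J→K: (3)(6) − (0)(-1) = 18
K→L: (0)(6) − (-6)(6) = 36
L→M: (-6)(-3) − (-3)(6) = 36
M→N: (-3)(-4) − (-3)(-3) = 3
N→O: (-3)(-4) − (-2)(-4) = 4
O→P: (-2)(-5) − (4)(-4) = 26
P→J: (4)(-1) − (3)(-5) = 11
Σ = 134
Signed area = Σ/2 = 67 (positive ⇒ counter-clockwise traversal).

67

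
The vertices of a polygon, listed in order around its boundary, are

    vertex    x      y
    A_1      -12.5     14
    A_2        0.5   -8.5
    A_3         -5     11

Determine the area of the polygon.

Apply the shoelace (surveyor's) formula: 2A = Σ (x_i·y_{i+1} − x_{i+1}·y_i), indices taken mod 3.
Σ = (99.25) + (-37) + (67.5) = 129.75
Area = |Σ|/2 = 64.875.

64.875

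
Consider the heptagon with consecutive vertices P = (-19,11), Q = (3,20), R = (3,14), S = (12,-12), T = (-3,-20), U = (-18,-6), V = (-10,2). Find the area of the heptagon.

710.5

Apply the shoelace formula: 2A = Σ (x_i·y_{i+1} − x_{i+1}·y_i), indices taken mod 7.
Cross-terms: -413, -18, -204, -276, -342, -96, -72  ⇒  Σ = -1421
Area = |Σ|/2 = 710.5.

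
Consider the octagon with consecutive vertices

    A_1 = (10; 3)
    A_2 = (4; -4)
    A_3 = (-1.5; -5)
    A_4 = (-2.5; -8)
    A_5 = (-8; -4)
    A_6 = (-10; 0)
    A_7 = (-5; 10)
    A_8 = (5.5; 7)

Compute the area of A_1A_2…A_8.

Cross-terms: -52, -26, -0.5, -54, -40, -100, -90, -53.5  ⇒  Σ = -416
Area = |Σ|/2 = 208.

208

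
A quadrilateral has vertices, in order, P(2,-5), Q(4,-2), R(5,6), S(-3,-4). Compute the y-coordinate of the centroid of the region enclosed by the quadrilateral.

Apply the shoelace (surveyor's) formula. First the cross-terms c_i = x_i·y_{i+1} − x_{i+1}·y_i:
  16, 34, -2, 23  ⇒  2A = 71, A = 35.5.
Then Σ (y_i + y_{i+1})·c_i = -187, so ȳ = -187 / (6·35.5) = -187/213.

-187/213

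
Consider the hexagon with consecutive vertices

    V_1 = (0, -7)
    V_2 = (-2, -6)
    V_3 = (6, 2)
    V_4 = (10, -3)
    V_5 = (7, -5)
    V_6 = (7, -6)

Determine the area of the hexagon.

Apply Gauss's area formula: 2A = Σ (x_i·y_{i+1} − x_{i+1}·y_i), indices taken mod 6.
Cross-terms: -14, 32, -38, -29, -7, -49  ⇒  Σ = -105
Area = |Σ|/2 = 52.5.

52.5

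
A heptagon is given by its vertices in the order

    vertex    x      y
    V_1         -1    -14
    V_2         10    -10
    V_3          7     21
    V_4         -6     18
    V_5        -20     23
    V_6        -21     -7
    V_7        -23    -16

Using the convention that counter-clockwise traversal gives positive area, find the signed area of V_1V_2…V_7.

Σ = (150) + (280) + (252) + (222) + (623) + (175) + (306) = 2008
Signed area = Σ/2 = 1004 (positive ⇒ counter-clockwise traversal).

1004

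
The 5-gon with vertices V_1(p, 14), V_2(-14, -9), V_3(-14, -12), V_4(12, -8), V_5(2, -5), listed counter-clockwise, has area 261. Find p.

Write out the shoelace sum; only the two edges meeting at V_1 involve p:
2·Area = [(2·14 − p·(-5)) + (p·(-9) − (-14)·14)] + 254
       = -4·p + 478 = 522
⇒ p = -11.

-11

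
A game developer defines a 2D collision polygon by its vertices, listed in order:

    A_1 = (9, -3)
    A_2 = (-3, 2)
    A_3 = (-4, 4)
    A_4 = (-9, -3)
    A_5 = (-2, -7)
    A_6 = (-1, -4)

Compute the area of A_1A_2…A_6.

75

Cross-terms: 9, -4, 48, 57, 1, 39  ⇒  Σ = 150
Area = |Σ|/2 = 75.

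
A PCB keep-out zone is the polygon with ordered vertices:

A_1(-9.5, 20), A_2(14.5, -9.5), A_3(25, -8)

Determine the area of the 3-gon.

Apply Gauss's area formula: 2A = Σ (x_i·y_{i+1} − x_{i+1}·y_i), indices taken mod 3.
Σ = (-199.75) + (121.5) + (424) = 345.75
Area = |Σ|/2 = 172.875.

172.875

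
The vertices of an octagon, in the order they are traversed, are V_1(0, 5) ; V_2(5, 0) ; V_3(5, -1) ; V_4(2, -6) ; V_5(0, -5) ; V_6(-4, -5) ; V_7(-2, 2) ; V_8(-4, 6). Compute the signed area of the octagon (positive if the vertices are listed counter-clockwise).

-65

Cross-terms: -25, -5, -28, -10, -20, -18, -4, -20  ⇒  Σ = -130
Signed area = Σ/2 = -65 (negative ⇒ clockwise traversal).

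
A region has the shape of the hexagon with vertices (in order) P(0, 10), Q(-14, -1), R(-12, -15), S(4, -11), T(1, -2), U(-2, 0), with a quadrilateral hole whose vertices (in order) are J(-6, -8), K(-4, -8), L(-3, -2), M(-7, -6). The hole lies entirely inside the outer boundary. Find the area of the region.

Outer boundary:
Σ = (140) + (198) + (192) + (3) + (-4) + (-20) = 509
Area = |Σ|/2 = 254.5.
Hole:
Apply the shoelace (surveyor's) formula: 2A = Σ (x_i·y_{i+1} − x_{i+1}·y_i), indices taken mod 4.
Σ = (16) + (-16) + (4) + (20) = 24
Area = |Σ|/2 = 12.
Net area = 254.5 − 12 = 242.5.

242.5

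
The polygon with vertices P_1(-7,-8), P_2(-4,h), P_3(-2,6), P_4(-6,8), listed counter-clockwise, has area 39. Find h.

The doubled signed area Σ (x_i y_{i+1} − x_{i+1} y_i) is linear in h.
With h=0 it equals 68; the coefficient of h is -5 (from the two edges through P_2).
So -5·h + 68 = 2·39 = 78 ⇒ h = -2.

-2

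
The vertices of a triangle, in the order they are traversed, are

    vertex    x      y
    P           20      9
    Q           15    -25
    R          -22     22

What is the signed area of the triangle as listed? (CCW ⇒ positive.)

-746.5

P→Q: (20)(-25) − (15)(9) = -635
Q→R: (15)(22) − (-22)(-25) = -220
R→P: (-22)(9) − (20)(22) = -638
Σ = -1493
Signed area = Σ/2 = -746.5 (negative ⇒ clockwise traversal).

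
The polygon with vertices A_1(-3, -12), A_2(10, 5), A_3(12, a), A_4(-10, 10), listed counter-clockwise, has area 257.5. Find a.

The doubled signed area Σ (x_i y_{i+1} − x_{i+1} y_i) is linear in a.
With a=0 it equals 315; the coefficient of a is 20 (from the two edges through A_3).
So 20·a + 315 = 2·257.5 = 515 ⇒ a = 10.

10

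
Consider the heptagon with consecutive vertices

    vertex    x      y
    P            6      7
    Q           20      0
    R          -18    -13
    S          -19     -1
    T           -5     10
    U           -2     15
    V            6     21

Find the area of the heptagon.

Apply the surveyor's formula: 2A = Σ (x_i·y_{i+1} − x_{i+1}·y_i), indices taken mod 7.
P→Q: (6)(0) − (20)(7) = -140
Q→R: (20)(-13) − (-18)(0) = -260
R→S: (-18)(-1) − (-19)(-13) = -229
S→T: (-19)(10) − (-5)(-1) = -195
T→U: (-5)(15) − (-2)(10) = -55
U→V: (-2)(21) − (6)(15) = -132
V→P: (6)(7) − (6)(21) = -84
Σ = -1095
Area = |Σ|/2 = 547.5.

547.5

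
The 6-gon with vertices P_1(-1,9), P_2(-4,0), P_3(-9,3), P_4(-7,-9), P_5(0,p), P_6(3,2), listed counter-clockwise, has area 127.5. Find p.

Write out the shoelace sum; only the two edges meeting at P_5 involve p:
2·Area = [((-7)·p − 0·(-9)) + (0·2 − 3·p)] + 155
       = -10·p + 155 = 255
⇒ p = -10.

-10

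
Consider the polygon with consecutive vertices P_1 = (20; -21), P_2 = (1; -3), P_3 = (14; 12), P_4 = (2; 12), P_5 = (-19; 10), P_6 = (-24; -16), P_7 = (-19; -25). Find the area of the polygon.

1073

Apply the shoelace (surveyor's) formula: 2A = Σ (x_i·y_{i+1} − x_{i+1}·y_i), indices taken mod 7.
P_1→P_2: (20)(-3) − (1)(-21) = -39
P_2→P_3: (1)(12) − (14)(-3) = 54
P_3→P_4: (14)(12) − (2)(12) = 144
P_4→P_5: (2)(10) − (-19)(12) = 248
P_5→P_6: (-19)(-16) − (-24)(10) = 544
P_6→P_7: (-24)(-25) − (-19)(-16) = 296
P_7→P_1: (-19)(-21) − (20)(-25) = 899
Σ = 2146
Area = |Σ|/2 = 1073.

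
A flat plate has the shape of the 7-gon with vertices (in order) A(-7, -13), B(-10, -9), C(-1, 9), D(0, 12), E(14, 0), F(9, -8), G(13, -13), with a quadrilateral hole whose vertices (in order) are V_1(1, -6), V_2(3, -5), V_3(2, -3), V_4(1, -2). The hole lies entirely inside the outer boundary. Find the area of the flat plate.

361

Outer boundary:
Apply the surveyor's formula: 2A = Σ (x_i·y_{i+1} − x_{i+1}·y_i), indices taken mod 7.
Σ = (-67) + (-99) + (-12) + (-168) + (-112) + (-13) + (-260) = -731
Area = |Σ|/2 = 365.5.
Hole:
Apply the shoelace formula: 2A = Σ (x_i·y_{i+1} − x_{i+1}·y_i), indices taken mod 4.
Cross-terms: 13, 1, -1, -4  ⇒  Σ = 9
Area = |Σ|/2 = 4.5.
Net area = 365.5 − 4.5 = 361.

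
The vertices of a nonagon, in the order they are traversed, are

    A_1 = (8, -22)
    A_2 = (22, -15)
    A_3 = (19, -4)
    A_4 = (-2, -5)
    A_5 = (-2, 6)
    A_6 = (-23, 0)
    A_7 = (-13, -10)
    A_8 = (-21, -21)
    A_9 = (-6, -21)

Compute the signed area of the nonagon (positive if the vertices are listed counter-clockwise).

741

A_1→A_2: (8)(-15) − (22)(-22) = 364
A_2→A_3: (22)(-4) − (19)(-15) = 197
A_3→A_4: (19)(-5) − (-2)(-4) = -103
A_4→A_5: (-2)(6) − (-2)(-5) = -22
A_5→A_6: (-2)(0) − (-23)(6) = 138
A_6→A_7: (-23)(-10) − (-13)(0) = 230
A_7→A_8: (-13)(-21) − (-21)(-10) = 63
A_8→A_9: (-21)(-21) − (-6)(-21) = 315
A_9→A_1: (-6)(-22) − (8)(-21) = 300
Σ = 1482
Signed area = Σ/2 = 741 (positive ⇒ counter-clockwise traversal).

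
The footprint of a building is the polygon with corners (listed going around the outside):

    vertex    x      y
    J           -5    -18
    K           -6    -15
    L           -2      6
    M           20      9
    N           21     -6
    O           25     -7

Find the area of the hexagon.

Apply the surveyor's formula: 2A = Σ (x_i·y_{i+1} − x_{i+1}·y_i), indices taken mod 6.
Cross-terms: -33, -66, -138, -309, 3, -485  ⇒  Σ = -1028
Area = |Σ|/2 = 514.

514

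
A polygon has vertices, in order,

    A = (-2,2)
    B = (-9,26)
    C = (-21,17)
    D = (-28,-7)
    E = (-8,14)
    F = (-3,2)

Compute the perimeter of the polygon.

|AB| = √((-7)² + (24)²) = √625 = 25
|BC| = √((-12)² + (-9)²) = √225 = 15
|CD| = √((-7)² + (-24)²) = √625 = 25
|DE| = √((20)² + (21)²) = √841 = 29
|EF| = √((5)² + (-12)²) = √169 = 13
|FA| = √((1)² + (0)²) = √1 = 1
Perimeter = 25 + 15 + 25 + 29 + 13 + 1 = 108.

108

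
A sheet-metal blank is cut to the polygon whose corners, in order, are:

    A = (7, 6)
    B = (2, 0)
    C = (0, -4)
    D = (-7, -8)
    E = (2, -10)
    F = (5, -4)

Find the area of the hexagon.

69

Σ = (-12) + (-8) + (-28) + (86) + (42) + (58) = 138
Area = |Σ|/2 = 69.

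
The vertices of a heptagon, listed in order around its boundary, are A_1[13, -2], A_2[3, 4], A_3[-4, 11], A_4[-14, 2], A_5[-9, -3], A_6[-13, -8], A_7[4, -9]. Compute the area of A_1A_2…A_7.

302

Σ = (58) + (49) + (146) + (60) + (33) + (149) + (109) = 604
Area = |Σ|/2 = 302.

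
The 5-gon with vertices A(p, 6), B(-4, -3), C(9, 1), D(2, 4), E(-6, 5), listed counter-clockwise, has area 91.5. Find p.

The doubled signed area Σ (x_i y_{i+1} − x_{i+1} y_i) is linear in p.
With p=0 it equals 79; the coefficient of p is -8 (from the two edges through A).
So -8·p + 79 = 2·91.5 = 183 ⇒ p = -13.

-13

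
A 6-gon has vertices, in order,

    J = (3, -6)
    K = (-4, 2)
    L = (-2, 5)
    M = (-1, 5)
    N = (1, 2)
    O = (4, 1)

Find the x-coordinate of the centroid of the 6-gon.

19/48

Apply Gauss's area formula. First the cross-terms c_i = x_i·y_{i+1} − x_{i+1}·y_i:
  -18, -16, -5, -7, -7, -27  ⇒  2A = -80, A = -40.
Then Σ (x_i + x_{i+1})·c_i = -95, so x̄ = -95 / (6·(-40)) = 19/48.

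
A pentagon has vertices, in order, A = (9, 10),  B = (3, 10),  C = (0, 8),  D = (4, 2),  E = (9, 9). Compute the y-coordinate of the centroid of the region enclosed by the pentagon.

Apply Gauss's area formula. First the cross-terms c_i = x_i·y_{i+1} − x_{i+1}·y_i:
  60, 24, -32, 18, 9  ⇒  2A = 79, A = 39.5.
Then Σ (y_i + y_{i+1})·c_i = 1681, so ȳ = 1681 / (6·39.5) = 1681/237.

1681/237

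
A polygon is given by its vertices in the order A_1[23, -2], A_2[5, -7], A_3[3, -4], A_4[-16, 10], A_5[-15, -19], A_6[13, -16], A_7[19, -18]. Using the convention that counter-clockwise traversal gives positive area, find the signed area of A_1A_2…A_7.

601.5

Apply the shoelace formula: 2A = Σ (x_i·y_{i+1} − x_{i+1}·y_i), indices taken mod 7.
Σ = (-151) + (1) + (-34) + (454) + (487) + (70) + (376) = 1203
Signed area = Σ/2 = 601.5 (positive ⇒ counter-clockwise traversal).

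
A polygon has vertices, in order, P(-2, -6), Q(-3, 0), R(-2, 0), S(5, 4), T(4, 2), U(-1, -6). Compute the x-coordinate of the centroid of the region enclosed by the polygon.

0.2

Apply the surveyor's formula. First the cross-terms c_i = x_i·y_{i+1} − x_{i+1}·y_i:
  -18, 0, -8, -6, -22, -6  ⇒  2A = -60, A = -30.
Then Σ (x_i + x_{i+1})·c_i = -36, so x̄ = -36 / (6·(-30)) = 0.2.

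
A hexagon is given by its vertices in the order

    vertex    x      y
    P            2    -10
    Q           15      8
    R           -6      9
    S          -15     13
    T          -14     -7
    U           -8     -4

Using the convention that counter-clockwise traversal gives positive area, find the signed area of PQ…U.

Σ = (166) + (183) + (57) + (287) + (0) + (88) = 781
Signed area = Σ/2 = 390.5 (positive ⇒ counter-clockwise traversal).

390.5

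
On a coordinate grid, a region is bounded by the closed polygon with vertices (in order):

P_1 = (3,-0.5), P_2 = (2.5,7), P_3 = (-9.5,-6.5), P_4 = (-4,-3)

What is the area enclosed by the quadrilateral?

Apply the shoelace (surveyor's) formula: 2A = Σ (x_i·y_{i+1} − x_{i+1}·y_i), indices taken mod 4.
P_1→P_2: (3)(7) − (2.5)(-0.5) = 22.25
P_2→P_3: (2.5)(-6.5) − (-9.5)(7) = 50.25
P_3→P_4: (-9.5)(-3) − (-4)(-6.5) = 2.5
P_4→P_1: (-4)(-0.5) − (3)(-3) = 11
Σ = 86
Area = |Σ|/2 = 43.

43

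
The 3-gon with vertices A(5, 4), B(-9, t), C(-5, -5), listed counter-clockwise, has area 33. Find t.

Write out the shoelace sum; only the two edges meeting at B involve t:
2·Area = [(5·t − (-9)·4) + ((-9)·(-5) − (-5)·t)] + 5
       = 10·t + 86 = 66
⇒ t = -2.

-2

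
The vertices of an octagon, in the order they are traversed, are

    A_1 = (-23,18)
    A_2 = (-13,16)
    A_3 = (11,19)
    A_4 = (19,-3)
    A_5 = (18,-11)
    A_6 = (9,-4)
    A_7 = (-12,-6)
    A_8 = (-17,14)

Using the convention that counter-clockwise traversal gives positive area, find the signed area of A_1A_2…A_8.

Apply Gauss's area formula: 2A = Σ (x_i·y_{i+1} − x_{i+1}·y_i), indices taken mod 8.
Σ = (-134) + (-423) + (-394) + (-155) + (27) + (-102) + (-270) + (16) = -1435
Signed area = Σ/2 = -717.5 (negative ⇒ clockwise traversal).

-717.5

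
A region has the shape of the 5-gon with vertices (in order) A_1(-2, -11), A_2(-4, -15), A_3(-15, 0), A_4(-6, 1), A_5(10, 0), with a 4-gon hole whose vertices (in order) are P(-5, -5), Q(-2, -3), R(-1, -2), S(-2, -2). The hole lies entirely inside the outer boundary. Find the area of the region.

Outer boundary:
A_1→A_2: (-2)(-15) − (-4)(-11) = -14
A_2→A_3: (-4)(0) − (-15)(-15) = -225
A_3→A_4: (-15)(1) − (-6)(0) = -15
A_4→A_5: (-6)(0) − (10)(1) = -10
A_5→A_1: (10)(-11) − (-2)(0) = -110
Σ = -374
Area = |Σ|/2 = 187.
Hole:
Cross-terms: 5, 1, -2, 0  ⇒  Σ = 4
Area = |Σ|/2 = 2.
Net area = 187 − 2 = 185.

185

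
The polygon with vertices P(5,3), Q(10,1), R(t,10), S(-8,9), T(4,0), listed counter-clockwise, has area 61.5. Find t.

The doubled signed area Σ (x_i y_{i+1} − x_{i+1} y_i) is linear in t.
With t=0 it equals 131; the coefficient of t is 8 (from the two edges through R).
So 8·t + 131 = 2·61.5 = 123 ⇒ t = -1.

-1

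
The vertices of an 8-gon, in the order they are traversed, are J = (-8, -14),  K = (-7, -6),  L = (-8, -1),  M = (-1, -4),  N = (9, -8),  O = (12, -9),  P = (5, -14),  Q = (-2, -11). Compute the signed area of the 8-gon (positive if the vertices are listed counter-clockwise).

-133.5

Apply the shoelace (surveyor's) formula: 2A = Σ (x_i·y_{i+1} − x_{i+1}·y_i), indices taken mod 8.
J→K: (-8)(-6) − (-7)(-14) = -50
K→L: (-7)(-1) − (-8)(-6) = -41
L→M: (-8)(-4) − (-1)(-1) = 31
M→N: (-1)(-8) − (9)(-4) = 44
N→O: (9)(-9) − (12)(-8) = 15
O→P: (12)(-14) − (5)(-9) = -123
P→Q: (5)(-11) − (-2)(-14) = -83
Q→J: (-2)(-14) − (-8)(-11) = -60
Σ = -267
Signed area = Σ/2 = -133.5 (negative ⇒ clockwise traversal).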